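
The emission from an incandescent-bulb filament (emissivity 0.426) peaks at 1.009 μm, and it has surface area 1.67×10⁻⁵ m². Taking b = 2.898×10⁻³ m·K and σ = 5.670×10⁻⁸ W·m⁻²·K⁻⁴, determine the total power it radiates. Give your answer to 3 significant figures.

P ≈ 27.4 W

Wien's law: T = b/λ_max = 2.898×10⁻³/1.009×10⁻⁶ = 2872.15 K.
Area A = 1.67×10⁻⁵ m².
Then P = εσAT⁴ = 0.426×5.670×10⁻⁸×1.67×10⁻⁵×(2872.15)⁴ = 27.4 W.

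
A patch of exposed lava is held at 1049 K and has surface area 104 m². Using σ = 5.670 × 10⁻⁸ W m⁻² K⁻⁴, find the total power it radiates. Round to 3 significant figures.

P ≈ 7.14×10⁶ W

Area A = 104 m².
P = σAT⁴ = 5.670×10⁻⁸ × 104 × (1049)⁴ = 7.14×10⁶ W.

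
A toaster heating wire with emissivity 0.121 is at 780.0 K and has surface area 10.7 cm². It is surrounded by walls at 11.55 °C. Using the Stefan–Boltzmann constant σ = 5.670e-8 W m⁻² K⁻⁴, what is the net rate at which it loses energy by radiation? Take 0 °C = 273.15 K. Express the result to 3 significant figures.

Surroundings: T = 11.55 °C + 273.15 = 284.70 K.
Area A = 10.7 cm² = 1.07×10⁻³ m².
Net radiated power P_net = εσA(T⁴ − T₀⁴) = 0.121×5.670×10⁻⁸×1.07×10⁻³×(780.0⁴ − 284.70⁴).
T⁴ − T₀⁴ = 3.70151×10¹¹ − 6.56977×10⁹ = 3.63581×10¹¹ K⁴, so P_net = 2.67 W.

Net loss ≈ 2.67 W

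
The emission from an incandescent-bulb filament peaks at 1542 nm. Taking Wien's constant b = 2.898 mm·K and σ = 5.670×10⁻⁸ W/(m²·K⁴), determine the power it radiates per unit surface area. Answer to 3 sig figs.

I ≈ 7.07×10⁵ W/m²

Wien's law: T = b/λ_max = 2.898×10⁻³/1.542×10⁻⁶ = 1879.38 K.
Then I = σT⁴ = 5.670×10⁻⁸×(1879.38)⁴ = 7.07×10⁵ W/m².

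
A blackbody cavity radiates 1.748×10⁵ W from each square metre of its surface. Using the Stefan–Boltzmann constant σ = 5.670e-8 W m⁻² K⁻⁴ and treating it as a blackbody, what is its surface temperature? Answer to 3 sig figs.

I = σT⁴, so T = (I/σ)^(1/4) = (1.748×10⁵/(5.670×10⁻⁸))^(1/4) = 1.33×10³ K.

T ≈ 1.33×10³ K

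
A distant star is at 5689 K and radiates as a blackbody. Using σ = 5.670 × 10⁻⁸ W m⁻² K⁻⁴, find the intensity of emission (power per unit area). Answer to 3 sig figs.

I ≈ 5.94×10⁷ W/m²

Stefan–Boltzmann: I = σT⁴ = 5.670×10⁻⁸ × (5689)⁴ = 5.94×10⁷ W/m².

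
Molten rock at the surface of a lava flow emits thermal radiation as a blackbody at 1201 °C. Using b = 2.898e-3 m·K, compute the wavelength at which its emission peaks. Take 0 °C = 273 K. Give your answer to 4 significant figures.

λ_max ≈ 1.966 μm

T = 1201 °C + 273 = 1474 K.
Wien's displacement law: λ_max = b/T = (2.898×10⁻³ m·K)/(1474 K) = 1.9661×10⁻⁶ m.
That is 1.966 μm, in the infrared range.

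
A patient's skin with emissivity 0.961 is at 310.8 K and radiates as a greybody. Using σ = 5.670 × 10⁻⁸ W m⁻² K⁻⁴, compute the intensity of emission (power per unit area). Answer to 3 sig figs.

Stefan–Boltzmann: I = εσT⁴ = 0.961 × 5.670×10⁻⁸ × (310.8)⁴ = 508 W/m².

I ≈ 508 W/m²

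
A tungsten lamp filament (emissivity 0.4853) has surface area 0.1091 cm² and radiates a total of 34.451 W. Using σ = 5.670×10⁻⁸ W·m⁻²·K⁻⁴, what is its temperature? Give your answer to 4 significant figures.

T ≈ 3273 K

Area A = 0.1091 cm² = 1.091×10⁻⁵ m².
P = εσAT⁴ ⇒ T = (P/(εσA))^(1/4) = (34.451/(0.4853×5.670×10⁻⁸×1.091×10⁻⁵))^(1/4) = 3273 K.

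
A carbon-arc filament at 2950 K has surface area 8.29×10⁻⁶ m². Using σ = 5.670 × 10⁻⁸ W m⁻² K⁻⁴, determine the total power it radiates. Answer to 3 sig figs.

Area A = 8.29×10⁻⁶ m².
P = σAT⁴ = 5.670×10⁻⁸ × 8.29×10⁻⁶ × (2950)⁴ = 35.6 W.

P ≈ 35.6 W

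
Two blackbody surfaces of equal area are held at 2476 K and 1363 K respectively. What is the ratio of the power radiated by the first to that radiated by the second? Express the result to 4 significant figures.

With equal areas, P₁/P₂ = (T₁/T₂)⁴ = (2476/1363)⁴ = 10.89.

P₁/P₂ ≈ 10.89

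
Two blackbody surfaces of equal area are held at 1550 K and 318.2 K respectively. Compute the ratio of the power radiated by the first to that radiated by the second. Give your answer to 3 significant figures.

P₁/P₂ ≈ 563

With equal areas, P₁/P₂ = (T₁/T₂)⁴ = (1550/318.2)⁴ = 563.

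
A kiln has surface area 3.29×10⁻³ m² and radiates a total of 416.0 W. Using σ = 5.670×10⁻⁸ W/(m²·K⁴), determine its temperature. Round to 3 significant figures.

Area A = 3.29×10⁻³ m².
P = σAT⁴ ⇒ T = (P/(σA))^(1/4) = (416.0/(5.670×10⁻⁸×3.29×10⁻³))^(1/4) = 1.22×10³ K.

T ≈ 1.22×10³ K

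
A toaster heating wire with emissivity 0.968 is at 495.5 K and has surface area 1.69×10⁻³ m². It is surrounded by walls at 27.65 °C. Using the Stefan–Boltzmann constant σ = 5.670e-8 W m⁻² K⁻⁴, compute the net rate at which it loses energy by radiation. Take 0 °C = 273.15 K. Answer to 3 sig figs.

Surroundings: T = 27.65 °C + 273.15 = 300.80 K.
Area A = 1.69×10⁻³ m².
Net radiated power P_net = εσA(T⁴ − T₀⁴) = 0.968×5.670×10⁻⁸×1.69×10⁻³×(495.5⁴ − 300.80⁴).
T⁴ − T₀⁴ = 6.02802×10¹⁰ − 8.18675×10⁹ = 5.20934×10¹⁰ K⁴, so P_net = 4.83 W.

Net loss ≈ 4.83 W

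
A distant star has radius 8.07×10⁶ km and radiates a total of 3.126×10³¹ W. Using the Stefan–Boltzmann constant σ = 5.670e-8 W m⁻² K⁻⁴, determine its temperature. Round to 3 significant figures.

Surface area A = 4πR² = 4π(8.07×10⁹ m)² = 8.18384×10²⁰ m².
P = σAT⁴ ⇒ T = (P/(σA))^(1/4) = (3.126×10³¹/(5.670×10⁻⁸×8.18384×10²⁰))^(1/4) = 2.86×10⁴ K.

T ≈ 2.86×10⁴ K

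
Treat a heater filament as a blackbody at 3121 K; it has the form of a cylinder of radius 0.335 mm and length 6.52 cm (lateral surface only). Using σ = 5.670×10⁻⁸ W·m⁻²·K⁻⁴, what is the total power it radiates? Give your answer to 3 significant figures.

P ≈ 738 W

Lateral area A = 2πrL = 2π×3.35×10⁻⁴×0.0652 = 1.37237×10⁻⁴ m².
P = σAT⁴ = 5.670×10⁻⁸ × 1.37237×10⁻⁴ × (3121)⁴ = 738 W.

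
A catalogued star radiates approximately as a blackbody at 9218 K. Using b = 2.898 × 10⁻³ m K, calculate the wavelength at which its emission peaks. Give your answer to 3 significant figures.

λ_max ≈ 314 nm

Wien's displacement law: λ_max = b/T = (2.898×10⁻³ m·K)/(9218 K) = 3.144×10⁻⁷ m.
That is 314 nm, in the ultraviolet range.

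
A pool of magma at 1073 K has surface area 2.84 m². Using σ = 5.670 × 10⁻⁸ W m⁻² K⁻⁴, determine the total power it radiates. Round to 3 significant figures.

Area A = 2.84 m².
P = σAT⁴ = 5.670×10⁻⁸ × 2.84 × (1073)⁴ = 2.13×10⁵ W.

P ≈ 2.13×10⁵ W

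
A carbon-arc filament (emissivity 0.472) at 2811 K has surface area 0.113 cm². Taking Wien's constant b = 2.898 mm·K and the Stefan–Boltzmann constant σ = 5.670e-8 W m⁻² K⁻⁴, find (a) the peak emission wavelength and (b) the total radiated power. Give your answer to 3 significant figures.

λ_max ≈ 1.03×10³ nm; P ≈ 18.9 W

(a) λ_max = b/T = 2.898×10⁻³/2811 = 1.031×10⁻⁶ m = 1.03×10³ nm.
Area A = 0.113 cm² = 1.13×10⁻⁵ m².
(b) P = εσAT⁴ = 0.472×5.670×10⁻⁸×1.13×10⁻⁵×(2811)⁴ = 18.9 W.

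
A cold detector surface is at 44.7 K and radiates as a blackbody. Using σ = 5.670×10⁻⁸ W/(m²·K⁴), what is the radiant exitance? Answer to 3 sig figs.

Stefan–Boltzmann: I = σT⁴ = 5.670×10⁻⁸ × (44.7)⁴ = 0.226 W/m².

I ≈ 0.226 W/m²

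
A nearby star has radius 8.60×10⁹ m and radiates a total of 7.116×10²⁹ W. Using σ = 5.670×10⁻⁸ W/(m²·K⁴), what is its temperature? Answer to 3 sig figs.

T ≈ 1.08×10⁴ K

Surface area A = 4πR² = 4π(8.60×10⁹ m)² = 9.29409×10²⁰ m².
P = σAT⁴ ⇒ T = (P/(σA))^(1/4) = (7.116×10²⁹/(5.670×10⁻⁸×9.29409×10²⁰))^(1/4) = 1.08×10⁴ K.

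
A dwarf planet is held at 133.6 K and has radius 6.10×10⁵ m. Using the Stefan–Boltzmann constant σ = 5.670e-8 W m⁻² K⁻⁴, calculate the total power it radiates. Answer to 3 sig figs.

Surface area A = 4πR² = 4π(6.10×10⁵ m)² = 4.67595×10¹² m².
P = σAT⁴ = 5.670×10⁻⁸ × 4.67595×10¹² × (133.6)⁴ = 8.45×10¹³ W.

P ≈ 8.45×10¹³ W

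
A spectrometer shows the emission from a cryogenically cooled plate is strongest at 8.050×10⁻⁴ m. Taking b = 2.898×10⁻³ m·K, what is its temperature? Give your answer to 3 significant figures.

T ≈ 3.60 K

Wien's law gives T = b/λ_max = (2.898×10⁻³ m·K)/(8.050×10⁻⁴ m) = 3.60 K.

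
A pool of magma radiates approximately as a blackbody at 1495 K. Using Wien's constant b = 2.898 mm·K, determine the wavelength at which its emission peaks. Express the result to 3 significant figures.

λ_max ≈ 1.94×10³ nm

Wien's displacement law: λ_max = b/T = (2.898×10⁻³ m·K)/(1495 K) = 1.938×10⁻⁶ m.
That is 1.94×10³ nm, in the infrared range.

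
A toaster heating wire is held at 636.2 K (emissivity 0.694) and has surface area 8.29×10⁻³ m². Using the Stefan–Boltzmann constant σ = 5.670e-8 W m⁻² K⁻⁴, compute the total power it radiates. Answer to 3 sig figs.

Area A = 8.29×10⁻³ m².
P = εσAT⁴ = 0.694 × 5.670×10⁻⁸ × 8.29×10⁻³ × (636.2)⁴ = 53.4 W.

P ≈ 53.4 W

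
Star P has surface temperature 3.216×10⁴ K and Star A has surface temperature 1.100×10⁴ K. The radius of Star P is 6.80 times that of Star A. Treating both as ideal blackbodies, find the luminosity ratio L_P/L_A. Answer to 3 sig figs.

L_P/L_A ≈ 3.38×10³

L ∝ R²T⁴, so L_P/L_A = (R_P/R_A)²(T_P/T_A)⁴ = (6.80)² × (3.216×10⁴/1.100×10⁴)⁴ = 46.24 × 73.0623 = 3.38×10³.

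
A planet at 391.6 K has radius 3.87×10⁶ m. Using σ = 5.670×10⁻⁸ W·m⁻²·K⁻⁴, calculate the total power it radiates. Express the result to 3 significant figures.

Surface area A = 4πR² = 4π(3.87×10⁶ m)² = 1.88205×10¹⁴ m².
P = σAT⁴ = 5.670×10⁻⁸ × 1.88205×10¹⁴ × (391.6)⁴ = 2.51×10¹⁷ W.

P ≈ 2.51×10¹⁷ W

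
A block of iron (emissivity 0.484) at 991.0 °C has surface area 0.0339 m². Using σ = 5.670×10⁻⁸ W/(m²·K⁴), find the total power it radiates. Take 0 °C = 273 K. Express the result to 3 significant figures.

T = 991.0 °C + 273 = 1264.0 K.
Area A = 0.0339 m².
P = εσAT⁴ = 0.484 × 5.670×10⁻⁸ × 0.0339 × (1264.0)⁴ = 2.37×10³ W.

P ≈ 2.37×10³ W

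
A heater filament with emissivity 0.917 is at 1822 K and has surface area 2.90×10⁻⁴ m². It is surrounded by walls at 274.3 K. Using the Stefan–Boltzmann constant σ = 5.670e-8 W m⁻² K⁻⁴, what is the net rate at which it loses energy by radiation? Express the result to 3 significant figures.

Area A = 2.90×10⁻⁴ m².
Net radiated power P_net = εσA(T⁴ − T₀⁴) = 0.917×5.670×10⁻⁸×2.90×10⁻⁴×(1822⁴ − 274.3⁴).
T⁴ − T₀⁴ = 1.10203×10¹³ − 5.66113×10⁹ = 1.10146×10¹³ K⁴, so P_net = 166 W.

Net loss ≈ 166 W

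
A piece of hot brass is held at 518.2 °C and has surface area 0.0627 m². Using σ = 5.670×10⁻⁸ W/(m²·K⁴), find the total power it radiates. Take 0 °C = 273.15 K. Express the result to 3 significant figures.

T = 518.2 °C + 273.15 = 791.35 K.
Area A = 0.0627 m².
P = σAT⁴ = 5.670×10⁻⁸ × 0.0627 × (791.35)⁴ = 1.39×10³ W.

P ≈ 1.39×10³ W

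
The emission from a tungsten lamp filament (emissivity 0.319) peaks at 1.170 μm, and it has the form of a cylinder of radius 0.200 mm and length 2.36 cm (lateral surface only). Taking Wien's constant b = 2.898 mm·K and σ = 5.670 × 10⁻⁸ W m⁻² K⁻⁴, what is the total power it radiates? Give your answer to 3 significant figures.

P ≈ 20.2 W

Wien's law: T = b/λ_max = 2.898×10⁻³/1.170×10⁻⁶ = 2476.92 K.
Lateral area A = 2πrL = 2π×2.00×10⁻⁴×0.0236 = 2.96566×10⁻⁵ m².
Then P = εσAT⁴ = 0.319×5.670×10⁻⁸×2.96566×10⁻⁵×(2476.92)⁴ = 20.2 W.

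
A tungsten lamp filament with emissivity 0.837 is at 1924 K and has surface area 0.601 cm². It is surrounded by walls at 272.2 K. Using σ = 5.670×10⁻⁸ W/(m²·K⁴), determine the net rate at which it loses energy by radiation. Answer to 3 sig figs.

Area A = 0.601 cm² = 6.01×10⁻⁵ m².
Net radiated power P_net = εσA(T⁴ − T₀⁴) = 0.837×5.670×10⁻⁸×6.01×10⁻⁵×(1924⁴ − 272.2⁴).
T⁴ − T₀⁴ = 1.37031×10¹³ − 5.48975×10⁹ = 1.36976×10¹³ K⁴, so P_net = 39.1 W.

Net loss ≈ 39.1 W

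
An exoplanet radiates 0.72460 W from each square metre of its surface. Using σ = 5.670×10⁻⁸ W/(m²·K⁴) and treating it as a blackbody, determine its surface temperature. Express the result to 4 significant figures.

T ≈ 59.79 K

I = σT⁴, so T = (I/σ)^(1/4) = (0.72460/(5.670×10⁻⁸))^(1/4) = 59.79 K.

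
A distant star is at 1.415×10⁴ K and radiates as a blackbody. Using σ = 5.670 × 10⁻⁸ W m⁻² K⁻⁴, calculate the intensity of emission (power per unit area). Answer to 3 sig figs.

I ≈ 2.27×10⁹ W/m²

Stefan–Boltzmann: I = σT⁴ = 5.670×10⁻⁸ × (1.415×10⁴)⁴ = 2.27×10⁹ W/m².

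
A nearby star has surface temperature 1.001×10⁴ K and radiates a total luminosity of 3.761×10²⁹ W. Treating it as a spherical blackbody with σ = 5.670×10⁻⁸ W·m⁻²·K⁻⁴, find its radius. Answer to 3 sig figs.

R ≈ 7.25×10⁹ m

L = 4πR²σT⁴ ⇒ R = √(L/(4πσT⁴)).
σT⁴ = 5.69271×10⁸ W/m², so R = √(3.761×10²⁹/(4π×5.69271×10⁸)) = 7.25×10⁹ m.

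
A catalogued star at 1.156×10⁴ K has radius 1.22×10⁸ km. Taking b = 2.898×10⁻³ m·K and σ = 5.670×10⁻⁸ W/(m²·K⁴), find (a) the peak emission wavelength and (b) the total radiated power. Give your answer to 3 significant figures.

(a) λ_max = b/T = 2.898×10⁻³/1.156×10⁴ = 2.507×10⁻⁷ m = 251 nm.
Surface area A = 4πR² = 4π(1.22×10¹¹ m)² = 1.87038×10²³ m².
(b) P = σAT⁴ = 5.670×10⁻⁸×1.87038×10²³×(1.156×10⁴)⁴ = 1.89×10³² W.

λ_max ≈ 251 nm; P ≈ 1.89×10³² W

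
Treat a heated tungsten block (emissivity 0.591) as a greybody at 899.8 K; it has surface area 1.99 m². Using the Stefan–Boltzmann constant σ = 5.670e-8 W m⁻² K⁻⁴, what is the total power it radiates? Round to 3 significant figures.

Area A = 1.99 m².
P = εσAT⁴ = 0.591 × 5.670×10⁻⁸ × 1.99 × (899.8)⁴ = 4.37×10⁴ W.

P ≈ 4.37×10⁴ W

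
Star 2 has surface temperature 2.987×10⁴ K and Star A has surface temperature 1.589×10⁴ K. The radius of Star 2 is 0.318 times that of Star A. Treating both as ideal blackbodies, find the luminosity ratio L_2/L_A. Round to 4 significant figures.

L ∝ R²T⁴, so L_2/L_A = (R_2/R_A)²(T_2/T_A)⁴ = (0.318)² × (2.987×10⁴/1.589×10⁴)⁴ = 0.101124 × 12.4866 = 1.263.

L_2/L_A ≈ 1.263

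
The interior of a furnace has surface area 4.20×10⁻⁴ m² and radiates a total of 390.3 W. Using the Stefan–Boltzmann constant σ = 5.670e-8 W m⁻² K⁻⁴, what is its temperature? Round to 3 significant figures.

Area A = 4.20×10⁻⁴ m².
P = σAT⁴ ⇒ T = (P/(σA))^(1/4) = (390.3/(5.670×10⁻⁸×4.20×10⁻⁴))^(1/4) = 2.01×10³ K.

T ≈ 2.01×10³ K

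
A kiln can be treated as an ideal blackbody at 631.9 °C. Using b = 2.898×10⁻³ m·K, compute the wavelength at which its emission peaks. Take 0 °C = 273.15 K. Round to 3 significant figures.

T = 631.9 °C + 273.15 = 905.05 K.
Wien's displacement law: λ_max = b/T = (2.898×10⁻³ m·K)/(905.05 K) = 3.202×10⁻⁶ m.
That is 3.20 μm, in the infrared range.

λ_max ≈ 3.20 μm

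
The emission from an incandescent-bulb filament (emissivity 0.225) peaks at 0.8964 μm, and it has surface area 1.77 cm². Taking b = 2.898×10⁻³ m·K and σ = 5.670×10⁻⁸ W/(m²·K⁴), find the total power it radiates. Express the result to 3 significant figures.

P ≈ 247 W

Wien's law: T = b/λ_max = 2.898×10⁻³/8.964×10⁻⁷ = 3232.93 K.
Area A = 1.77 cm² = 1.77×10⁻⁴ m².
Then P = εσAT⁴ = 0.225×5.670×10⁻⁸×1.77×10⁻⁴×(3232.93)⁴ = 247 W.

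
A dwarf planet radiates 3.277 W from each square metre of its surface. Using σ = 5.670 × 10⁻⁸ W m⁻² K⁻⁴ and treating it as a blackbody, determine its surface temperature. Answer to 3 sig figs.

I = σT⁴, so T = (I/σ)^(1/4) = (3.277/(5.670×10⁻⁸))^(1/4) = 87.2 K.

T ≈ 87.2 K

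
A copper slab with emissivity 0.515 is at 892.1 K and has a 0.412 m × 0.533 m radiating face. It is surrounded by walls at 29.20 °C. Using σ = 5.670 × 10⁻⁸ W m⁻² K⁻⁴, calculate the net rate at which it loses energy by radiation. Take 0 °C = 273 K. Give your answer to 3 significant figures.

Surroundings: T = 29.20 °C + 273 = 302.20 K.
Area A = 0.412 × 0.533 = 0.219596 m².
Net radiated power P_net = εσA(T⁴ − T₀⁴) = 0.515×5.670×10⁻⁸×0.219596×(892.1⁴ − 302.20⁴).
T⁴ − T₀⁴ = 6.33365×10¹¹ − 8.34023×10⁹ = 6.25025×10¹¹ K⁴, so P_net = 4.01×10³ W.

Net loss ≈ 4.01×10³ W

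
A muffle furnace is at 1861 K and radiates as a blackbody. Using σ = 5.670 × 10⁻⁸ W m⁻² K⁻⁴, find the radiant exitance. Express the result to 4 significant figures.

Stefan–Boltzmann: I = σT⁴ = 5.670×10⁻⁸ × (1861)⁴ = 6.801×10⁵ W/m².

I ≈ 6.801×10⁵ W/m²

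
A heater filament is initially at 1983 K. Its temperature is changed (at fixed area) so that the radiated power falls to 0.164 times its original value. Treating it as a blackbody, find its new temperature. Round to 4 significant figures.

T₂ ≈ 1262 K

P ∝ T⁴, so T₂/T₁ = (P₂/P₁)^(1/4) = (0.164)^(1/4) = 0.636372.
T₂ = 1983 × 0.636372 = 1262 K.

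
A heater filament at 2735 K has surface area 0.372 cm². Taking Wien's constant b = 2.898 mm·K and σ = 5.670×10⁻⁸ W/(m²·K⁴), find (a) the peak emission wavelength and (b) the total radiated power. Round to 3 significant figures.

(a) λ_max = b/T = 2.898×10⁻³/2735 = 1.060×10⁻⁶ m = 1.06×10³ nm.
Area A = 0.372 cm² = 3.72×10⁻⁵ m².
(b) P = σAT⁴ = 5.670×10⁻⁸×3.72×10⁻⁵×(2735)⁴ = 118 W.

λ_max ≈ 1.06×10³ nm; P ≈ 118 W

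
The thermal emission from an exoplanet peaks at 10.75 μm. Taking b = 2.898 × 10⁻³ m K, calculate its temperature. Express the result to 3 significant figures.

Wien's law gives T = b/λ_max = (2.898×10⁻³ m·K)/(1.075×10⁻⁵ m) = 270 K.

T ≈ 270 K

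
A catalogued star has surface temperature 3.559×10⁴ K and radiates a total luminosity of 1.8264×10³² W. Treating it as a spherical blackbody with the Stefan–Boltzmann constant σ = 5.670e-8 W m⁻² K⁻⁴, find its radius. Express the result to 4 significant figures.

R ≈ 1.264×10¹⁰ m

L = 4πR²σT⁴ ⇒ R = √(L/(4πσT⁴)).
σT⁴ = 9.09693×10¹⁰ W/m², so R = √(1.8264×10³²/(4π×9.09693×10¹⁰)) = 1.264×10¹⁰ m.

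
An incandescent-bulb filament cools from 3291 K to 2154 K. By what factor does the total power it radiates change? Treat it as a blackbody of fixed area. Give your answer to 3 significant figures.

P ∝ T⁴, so P₂/P₁ = (T₂/T₁)⁴ = (2154/3291)⁴ = (0.654512)⁴ = 0.184.

P₂/P₁ ≈ 0.184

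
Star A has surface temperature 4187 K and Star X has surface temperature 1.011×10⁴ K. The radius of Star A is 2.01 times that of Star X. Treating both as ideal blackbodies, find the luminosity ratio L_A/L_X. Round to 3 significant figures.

L_A/L_X ≈ 0.119

L ∝ R²T⁴, so L_A/L_X = (R_A/R_X)²(T_A/T_X)⁴ = (2.01)² × (4187/1.011×10⁴)⁴ = 4.0401 × 0.0294176 = 0.119.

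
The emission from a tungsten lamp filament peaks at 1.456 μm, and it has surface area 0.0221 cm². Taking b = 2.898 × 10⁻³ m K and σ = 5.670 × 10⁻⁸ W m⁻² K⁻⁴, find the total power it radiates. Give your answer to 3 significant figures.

P ≈ 1.97 W

Wien's law: T = b/λ_max = 2.898×10⁻³/1.456×10⁻⁶ = 1990.38 K.
Area A = 0.0221 cm² = 2.21×10⁻⁶ m².
Then P = σAT⁴ = 5.670×10⁻⁸×2.21×10⁻⁶×(1990.38)⁴ = 1.97 W.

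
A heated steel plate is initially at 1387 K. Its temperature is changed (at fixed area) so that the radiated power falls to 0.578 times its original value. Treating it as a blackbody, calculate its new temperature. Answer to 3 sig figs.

P ∝ T⁴, so T₂/T₁ = (P₂/P₁)^(1/4) = (0.578)^(1/4) = 0.871931.
T₂ = 1387 × 0.871931 = 1.21×10³ K.

T₂ ≈ 1.21×10³ K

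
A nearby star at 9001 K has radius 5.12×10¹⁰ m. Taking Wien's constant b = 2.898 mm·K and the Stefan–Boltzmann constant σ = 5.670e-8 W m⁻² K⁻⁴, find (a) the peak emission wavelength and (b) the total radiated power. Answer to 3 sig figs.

(a) λ_max = b/T = 2.898×10⁻³/9001 = 3.220×10⁻⁷ m = 0.322 μm.
Surface area A = 4πR² = 4π(5.12×10¹⁰ m)² = 3.29420×10²² m².
(b) P = σAT⁴ = 5.670×10⁻⁸×3.29420×10²²×(9001)⁴ = 1.23×10³¹ W.

λ_max ≈ 0.322 μm; P ≈ 1.23×10³¹ W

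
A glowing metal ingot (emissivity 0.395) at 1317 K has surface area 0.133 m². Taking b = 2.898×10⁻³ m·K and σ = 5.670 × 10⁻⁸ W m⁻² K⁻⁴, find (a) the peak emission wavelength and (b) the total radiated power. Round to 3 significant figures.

(a) λ_max = b/T = 2.898×10⁻³/1317 = 2.200×10⁻⁶ m = 2.20×10³ nm.
Area A = 0.133 m².
(b) P = εσAT⁴ = 0.395×5.670×10⁻⁸×0.133×(1317)⁴ = 8.96×10³ W.

λ_max ≈ 2.20×10³ nm; P ≈ 8.96×10³ W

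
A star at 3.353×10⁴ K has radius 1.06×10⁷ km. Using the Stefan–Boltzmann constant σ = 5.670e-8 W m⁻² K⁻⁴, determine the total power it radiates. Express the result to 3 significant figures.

Surface area A = 4πR² = 4π(1.06×10¹⁰ m)² = 1.41196×10²¹ m².
P = σAT⁴ = 5.670×10⁻⁸ × 1.41196×10²¹ × (3.353×10⁴)⁴ = 1.01×10³² W.

P ≈ 1.01×10³² W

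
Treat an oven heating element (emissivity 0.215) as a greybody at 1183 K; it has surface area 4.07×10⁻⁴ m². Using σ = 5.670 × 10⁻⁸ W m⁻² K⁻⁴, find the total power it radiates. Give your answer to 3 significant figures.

P ≈ 9.72 W

Area A = 4.07×10⁻⁴ m².
P = εσAT⁴ = 0.215 × 5.670×10⁻⁸ × 4.07×10⁻⁴ × (1183)⁴ = 9.72 W.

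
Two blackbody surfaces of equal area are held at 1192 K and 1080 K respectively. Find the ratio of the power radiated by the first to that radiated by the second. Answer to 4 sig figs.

P₁/P₂ ≈ 1.484

With equal areas, P₁/P₂ = (T₁/T₂)⁴ = (1192/1080)⁴ = 1.484.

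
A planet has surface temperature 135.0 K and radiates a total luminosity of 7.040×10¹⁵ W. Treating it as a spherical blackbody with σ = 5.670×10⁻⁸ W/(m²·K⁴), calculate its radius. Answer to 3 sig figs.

L = 4πR²σT⁴ ⇒ R = √(L/(4πσT⁴)).
σT⁴ = 18.8329 W/m², so R = √(7.040×10¹⁵/(4π×18.8329)) = 5.45×10⁶ m.

R ≈ 5.45×10⁶ m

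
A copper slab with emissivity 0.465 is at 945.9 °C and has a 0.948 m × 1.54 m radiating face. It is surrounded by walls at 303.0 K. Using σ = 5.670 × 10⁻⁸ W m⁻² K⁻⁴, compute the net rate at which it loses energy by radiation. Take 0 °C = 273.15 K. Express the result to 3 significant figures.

Net loss ≈ 8.47×10⁴ W

T = 945.9 °C + 273.15 = 1219.05 K.
Area A = 0.948 × 1.54 = 1.45992 m².
Net radiated power P_net = εσA(T⁴ − T₀⁴) = 0.465×5.670×10⁻⁸×1.45992×(1219.05⁴ − 303.0⁴).
T⁴ − T₀⁴ = 2.20844×10¹² − 8.42889×10⁹ = 2.20001×10¹² K⁴, so P_net = 8.47×10⁴ W.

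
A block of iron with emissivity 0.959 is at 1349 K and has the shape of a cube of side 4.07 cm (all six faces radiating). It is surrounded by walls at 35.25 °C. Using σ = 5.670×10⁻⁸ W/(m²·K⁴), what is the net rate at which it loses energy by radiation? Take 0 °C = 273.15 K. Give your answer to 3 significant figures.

Net loss ≈ 1.78×10³ W

Surroundings: T = 35.25 °C + 273.15 = 308.40 K.
Area A = 6s² = 6×(0.0407 m)² = 9.93894×10⁻³ m².
Net radiated power P_net = εσA(T⁴ − T₀⁴) = 0.959×5.670×10⁻⁸×9.93894×10⁻³×(1349⁴ − 308.40⁴).
T⁴ − T₀⁴ = 3.31168×10¹² − 9.04602×10⁹ = 3.30263×10¹² K⁴, so P_net = 1.78×10³ W.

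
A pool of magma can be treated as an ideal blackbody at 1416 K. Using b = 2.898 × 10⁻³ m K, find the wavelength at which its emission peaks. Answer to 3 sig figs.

λ_max ≈ 2.05 μm

Wien's displacement law: λ_max = b/T = (2.898×10⁻³ m·K)/(1416 K) = 2.047×10⁻⁶ m.
That is 2.05 μm, in the infrared range.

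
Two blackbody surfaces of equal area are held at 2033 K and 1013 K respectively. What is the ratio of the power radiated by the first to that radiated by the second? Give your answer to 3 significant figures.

P₁/P₂ ≈ 16.2

With equal areas, P₁/P₂ = (T₁/T₂)⁴ = (2033/1013)⁴ = 16.2.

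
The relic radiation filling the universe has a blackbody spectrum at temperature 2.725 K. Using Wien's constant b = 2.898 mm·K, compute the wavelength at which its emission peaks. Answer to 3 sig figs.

λ_max ≈ 1.06 mm

Wien's displacement law: λ_max = b/T = (2.898×10⁻³ m·K)/(2.725 K) = 1.063×10⁻³ m.
That is 1.06 mm, in the microwave range.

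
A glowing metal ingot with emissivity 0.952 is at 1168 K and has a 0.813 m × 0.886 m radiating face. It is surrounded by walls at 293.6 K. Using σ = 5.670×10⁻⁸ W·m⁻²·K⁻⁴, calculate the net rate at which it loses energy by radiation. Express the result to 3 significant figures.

Net loss ≈ 7.21×10⁴ W

Area A = 0.813 × 0.886 = 0.720318 m².
Net radiated power P_net = εσA(T⁴ − T₀⁴) = 0.952×5.670×10⁻⁸×0.720318×(1168⁴ − 293.6⁴).
T⁴ − T₀⁴ = 1.86111×10¹² − 7.43061×10⁹ = 1.85368×10¹² K⁴, so P_net = 7.21×10⁴ W.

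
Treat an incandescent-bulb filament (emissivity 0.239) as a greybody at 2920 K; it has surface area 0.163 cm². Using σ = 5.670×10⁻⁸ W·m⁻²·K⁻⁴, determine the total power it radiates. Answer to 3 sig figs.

P ≈ 16.1 W

Area A = 0.163 cm² = 1.63×10⁻⁵ m².
P = εσAT⁴ = 0.239 × 5.670×10⁻⁸ × 1.63×10⁻⁵ × (2920)⁴ = 16.1 W.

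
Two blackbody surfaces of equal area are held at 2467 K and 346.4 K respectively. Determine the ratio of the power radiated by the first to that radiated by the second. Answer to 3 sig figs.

P₁/P₂ ≈ 2.57×10³

With equal areas, P₁/P₂ = (T₁/T₂)⁴ = (2467/346.4)⁴ = 2.57×10³.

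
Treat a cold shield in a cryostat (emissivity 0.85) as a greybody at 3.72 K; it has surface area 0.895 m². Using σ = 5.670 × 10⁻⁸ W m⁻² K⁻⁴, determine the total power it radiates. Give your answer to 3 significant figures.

P ≈ 8.26×10⁻⁶ W

Area A = 0.895 m².
P = εσAT⁴ = 0.85 × 5.670×10⁻⁸ × 0.895 × (3.72)⁴ = 8.26×10⁻⁶ W.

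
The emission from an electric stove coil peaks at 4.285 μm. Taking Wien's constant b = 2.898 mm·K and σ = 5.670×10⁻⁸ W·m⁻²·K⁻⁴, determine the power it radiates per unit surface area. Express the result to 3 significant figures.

Wien's law: T = b/λ_max = 2.898×10⁻³/4.285×10⁻⁶ = 676.313 K.
Then I = σT⁴ = 5.670×10⁻⁸×(676.313)⁴ = 1.19×10⁴ W/m².

I ≈ 1.19×10⁴ W/m²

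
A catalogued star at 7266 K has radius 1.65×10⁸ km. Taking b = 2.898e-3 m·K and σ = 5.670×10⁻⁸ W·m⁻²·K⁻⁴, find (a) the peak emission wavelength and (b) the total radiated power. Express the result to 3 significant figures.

λ_max ≈ 0.399 μm; P ≈ 5.41×10³¹ W

(a) λ_max = b/T = 2.898×10⁻³/7266 = 3.988×10⁻⁷ m = 0.399 μm.
Surface area A = 4πR² = 4π(1.65×10¹¹ m)² = 3.42119×10²³ m².
(b) P = σAT⁴ = 5.670×10⁻⁸×3.42119×10²³×(7266)⁴ = 5.41×10³¹ W.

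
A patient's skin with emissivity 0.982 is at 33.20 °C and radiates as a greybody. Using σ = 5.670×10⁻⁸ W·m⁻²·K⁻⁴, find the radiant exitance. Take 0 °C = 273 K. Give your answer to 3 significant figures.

T = 33.20 °C + 273 = 306.20 K.
Stefan–Boltzmann: I = εσT⁴ = 0.982 × 5.670×10⁻⁸ × (306.20)⁴ = 489 W/m².

I ≈ 489 W/m²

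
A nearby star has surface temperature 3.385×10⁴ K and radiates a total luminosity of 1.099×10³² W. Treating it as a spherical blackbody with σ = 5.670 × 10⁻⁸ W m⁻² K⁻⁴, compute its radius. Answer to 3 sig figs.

L = 4πR²σT⁴ ⇒ R = √(L/(4πσT⁴)).
σT⁴ = 7.44420×10¹⁰ W/m², so R = √(1.099×10³²/(4π×7.44420×10¹⁰)) = 1.08×10¹⁰ m.

R ≈ 1.08×10¹⁰ m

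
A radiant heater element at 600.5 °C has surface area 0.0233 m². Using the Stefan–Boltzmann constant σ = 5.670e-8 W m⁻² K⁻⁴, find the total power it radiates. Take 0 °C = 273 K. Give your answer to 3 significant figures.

T = 600.5 °C + 273 = 873.5 K.
Area A = 0.0233 m².
P = σAT⁴ = 5.670×10⁻⁸ × 0.0233 × (873.5)⁴ = 769 W.

P ≈ 769 W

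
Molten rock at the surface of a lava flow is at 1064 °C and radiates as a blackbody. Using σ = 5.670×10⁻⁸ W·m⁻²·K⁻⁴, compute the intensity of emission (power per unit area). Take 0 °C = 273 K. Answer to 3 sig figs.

I ≈ 1.81×10⁵ W/m²

T = 1064 °C + 273 = 1337 K.
Stefan–Boltzmann: I = σT⁴ = 5.670×10⁻⁸ × (1337)⁴ = 1.81×10⁵ W/m².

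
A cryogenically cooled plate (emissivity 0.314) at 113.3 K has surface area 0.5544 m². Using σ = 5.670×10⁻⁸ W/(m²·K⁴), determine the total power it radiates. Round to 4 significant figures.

P ≈ 1.627 W

Area A = 0.5544 m².
P = εσAT⁴ = 0.314 × 5.670×10⁻⁸ × 0.5544 × (113.3)⁴ = 1.627 W.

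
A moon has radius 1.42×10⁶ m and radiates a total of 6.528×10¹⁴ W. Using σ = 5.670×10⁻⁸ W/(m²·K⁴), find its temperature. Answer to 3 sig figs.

Surface area A = 4πR² = 4π(1.42×10⁶ m)² = 2.53388×10¹³ m².
P = σAT⁴ ⇒ T = (P/(σA))^(1/4) = (6.528×10¹⁴/(5.670×10⁻⁸×2.53388×10¹³))^(1/4) = 146 K.

T ≈ 146 K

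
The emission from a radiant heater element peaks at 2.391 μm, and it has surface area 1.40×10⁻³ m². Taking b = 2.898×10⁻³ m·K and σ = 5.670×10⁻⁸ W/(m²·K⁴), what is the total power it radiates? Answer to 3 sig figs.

Wien's law: T = b/λ_max = 2.898×10⁻³/2.391×10⁻⁶ = 1212.05 K.
Area A = 1.40×10⁻³ m².
Then P = σAT⁴ = 5.670×10⁻⁸×1.40×10⁻³×(1212.05)⁴ = 171 W.

P ≈ 171 W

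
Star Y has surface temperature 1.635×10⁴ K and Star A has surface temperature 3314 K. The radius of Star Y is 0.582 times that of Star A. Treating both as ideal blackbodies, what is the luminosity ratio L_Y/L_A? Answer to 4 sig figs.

L_Y/L_A ≈ 200.7

L ∝ R²T⁴, so L_Y/L_A = (R_Y/R_A)²(T_Y/T_A)⁴ = (0.582)² × (1.635×10⁴/3314)⁴ = 0.338724 × 592.463 = 200.7.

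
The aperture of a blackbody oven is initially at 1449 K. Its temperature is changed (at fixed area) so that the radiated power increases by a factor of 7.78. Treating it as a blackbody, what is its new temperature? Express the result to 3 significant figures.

T₂ ≈ 2.42×10³ K

P ∝ T⁴, so T₂/T₁ = (P₂/P₁)^(1/4) = (7.78)^(1/4) = 1.67011.
T₂ = 1449 × 1.67011 = 2.42×10³ K.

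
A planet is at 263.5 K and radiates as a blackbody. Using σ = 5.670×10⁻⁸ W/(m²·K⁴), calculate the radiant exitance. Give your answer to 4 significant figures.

Stefan–Boltzmann: I = σT⁴ = 5.670×10⁻⁸ × (263.5)⁴ = 273.3 W/m².

I ≈ 273.3 W/m²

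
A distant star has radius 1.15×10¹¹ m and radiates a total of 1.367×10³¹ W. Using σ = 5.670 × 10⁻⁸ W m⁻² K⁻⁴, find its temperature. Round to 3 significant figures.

T ≈ 6.17×10³ K

Surface area A = 4πR² = 4π(1.15×10¹¹ m)² = 1.66190×10²³ m².
P = σAT⁴ ⇒ T = (P/(σA))^(1/4) = (1.367×10³¹/(5.670×10⁻⁸×1.66190×10²³))^(1/4) = 6.17×10³ K.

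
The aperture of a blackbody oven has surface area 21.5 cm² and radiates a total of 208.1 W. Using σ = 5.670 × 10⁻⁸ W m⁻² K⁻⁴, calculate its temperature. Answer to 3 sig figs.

Area A = 21.5 cm² = 2.15×10⁻³ m².
P = σAT⁴ ⇒ T = (P/(σA))^(1/4) = (208.1/(5.670×10⁻⁸×2.15×10⁻³))^(1/4) = 1.14×10³ K.

T ≈ 1.14×10³ K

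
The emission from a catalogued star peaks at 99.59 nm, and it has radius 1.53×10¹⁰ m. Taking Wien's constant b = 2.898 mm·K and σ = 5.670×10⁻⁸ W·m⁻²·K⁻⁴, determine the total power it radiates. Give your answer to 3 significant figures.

P ≈ 1.20×10³² W

Wien's law: T = b/λ_max = 2.898×10⁻³/9.959×10⁻⁸ = 29099.3 K.
Surface area A = 4πR² = 4π(1.53×10¹⁰ m)² = 2.94166×10²¹ m².
Then P = σAT⁴ = 5.670×10⁻⁸×2.94166×10²¹×(29099.3)⁴ = 1.20×10³² W.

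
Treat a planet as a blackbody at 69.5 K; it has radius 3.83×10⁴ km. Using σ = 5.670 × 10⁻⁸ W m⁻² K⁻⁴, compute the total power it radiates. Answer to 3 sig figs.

P ≈ 2.44×10¹⁶ W

Surface area A = 4πR² = 4π(3.83×10⁷ m)² = 1.84335×10¹⁶ m².
P = σAT⁴ = 5.670×10⁻⁸ × 1.84335×10¹⁶ × (69.5)⁴ = 2.44×10¹⁶ W.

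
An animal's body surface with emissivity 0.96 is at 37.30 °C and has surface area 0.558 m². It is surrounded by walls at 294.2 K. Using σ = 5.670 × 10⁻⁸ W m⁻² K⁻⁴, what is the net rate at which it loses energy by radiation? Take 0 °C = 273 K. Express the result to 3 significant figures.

T = 37.30 °C + 273 = 310.30 K.
Area A = 0.558 m².
Net radiated power P_net = εσA(T⁴ − T₀⁴) = 0.96×5.670×10⁻⁸×0.558×(310.30⁴ − 294.2⁴).
T⁴ − T₀⁴ = 9.27101×10⁹ − 7.49153×10⁹ = 1.77948×10⁹ K⁴, so P_net = 54.0 W.

Net loss ≈ 54.0 W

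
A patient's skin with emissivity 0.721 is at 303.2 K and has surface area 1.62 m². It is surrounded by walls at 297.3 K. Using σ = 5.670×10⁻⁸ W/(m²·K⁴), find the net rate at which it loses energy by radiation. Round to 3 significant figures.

Area A = 1.62 m².
Net radiated power P_net = εσA(T⁴ − T₀⁴) = 0.721×5.670×10⁻⁸×1.62×(303.2⁴ − 297.3⁴).
T⁴ − T₀⁴ = 8.45117×10⁹ − 7.81231×10⁹ = 6.38860×10⁸ K⁴, so P_net = 42.3 W.

Net loss ≈ 42.3 W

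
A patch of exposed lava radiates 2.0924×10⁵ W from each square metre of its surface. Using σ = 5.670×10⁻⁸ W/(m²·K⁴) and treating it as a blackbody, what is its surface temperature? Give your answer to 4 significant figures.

T ≈ 1386 K

I = σT⁴, so T = (I/σ)^(1/4) = (2.0924×10⁵/(5.670×10⁻⁸))^(1/4) = 1386 K.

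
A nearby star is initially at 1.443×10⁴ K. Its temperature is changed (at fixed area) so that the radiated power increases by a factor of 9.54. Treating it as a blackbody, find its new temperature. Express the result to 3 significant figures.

P ∝ T⁴, so T₂/T₁ = (P₂/P₁)^(1/4) = (9.54)^(1/4) = 1.75747.
T₂ = 1.443×10⁴ × 1.75747 = 2.54×10⁴ K.

T₂ ≈ 2.54×10⁴ K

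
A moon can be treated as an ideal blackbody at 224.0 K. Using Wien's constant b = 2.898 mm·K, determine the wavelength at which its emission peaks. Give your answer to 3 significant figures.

Wien's displacement law: λ_max = b/T = (2.898×10⁻³ m·K)/(224.0 K) = 1.294×10⁻⁵ m.
That is 12.9 μm, in the infrared range.

λ_max ≈ 12.9 μm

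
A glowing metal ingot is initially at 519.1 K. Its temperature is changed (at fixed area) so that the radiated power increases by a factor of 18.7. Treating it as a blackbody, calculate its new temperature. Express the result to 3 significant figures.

P ∝ T⁴, so T₂/T₁ = (P₂/P₁)^(1/4) = (18.7)^(1/4) = 2.07951.
T₂ = 519.1 × 2.07951 = 1.08×10³ K.

T₂ ≈ 1.08×10³ K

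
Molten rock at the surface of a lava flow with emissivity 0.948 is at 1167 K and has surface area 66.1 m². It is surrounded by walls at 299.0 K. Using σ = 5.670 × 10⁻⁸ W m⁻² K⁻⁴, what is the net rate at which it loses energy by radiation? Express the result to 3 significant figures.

Net loss ≈ 6.56×10⁶ W

Area A = 66.1 m².
Net radiated power P_net = εσA(T⁴ − T₀⁴) = 0.948×5.670×10⁻⁸×66.1×(1167⁴ − 299.0⁴).
T⁴ − T₀⁴ = 1.85474×10¹² − 7.99254×10⁹ = 1.84675×10¹² K⁴, so P_net = 6.56×10⁶ W.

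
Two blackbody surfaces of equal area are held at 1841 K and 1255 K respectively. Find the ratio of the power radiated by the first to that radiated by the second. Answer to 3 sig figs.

With equal areas, P₁/P₂ = (T₁/T₂)⁴ = (1841/1255)⁴ = 4.63.

P₁/P₂ ≈ 4.63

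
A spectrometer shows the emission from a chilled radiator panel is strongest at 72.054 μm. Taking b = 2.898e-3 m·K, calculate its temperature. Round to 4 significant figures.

Wien's law gives T = b/λ_max = (2.898×10⁻³ m·K)/(7.2054×10⁻⁵ m) = 40.22 K.

T ≈ 40.22 K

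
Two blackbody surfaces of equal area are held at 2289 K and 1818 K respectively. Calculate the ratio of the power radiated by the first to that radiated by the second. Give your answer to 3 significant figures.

P₁/P₂ ≈ 2.51

With equal areas, P₁/P₂ = (T₁/T₂)⁴ = (2289/1818)⁴ = 2.51.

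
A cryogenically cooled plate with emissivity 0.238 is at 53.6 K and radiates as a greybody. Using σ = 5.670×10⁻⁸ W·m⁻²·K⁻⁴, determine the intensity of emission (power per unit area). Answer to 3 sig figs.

I ≈ 0.111 W/m²

Stefan–Boltzmann: I = εσT⁴ = 0.238 × 5.670×10⁻⁸ × (53.6)⁴ = 0.111 W/m².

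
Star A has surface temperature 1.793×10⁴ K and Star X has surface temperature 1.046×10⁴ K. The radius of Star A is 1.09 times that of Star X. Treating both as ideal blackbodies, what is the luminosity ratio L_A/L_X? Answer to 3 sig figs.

L_A/L_X ≈ 10.3

L ∝ R²T⁴, so L_A/L_X = (R_A/R_X)²(T_A/T_X)⁴ = (1.09)² × (1.793×10⁴/1.046×10⁴)⁴ = 1.1881 × 8.63365 = 10.3.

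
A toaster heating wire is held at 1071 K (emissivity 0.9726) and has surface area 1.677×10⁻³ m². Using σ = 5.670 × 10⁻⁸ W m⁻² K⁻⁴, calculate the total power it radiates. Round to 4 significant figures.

Area A = 1.677×10⁻³ m².
P = εσAT⁴ = 0.9726 × 5.670×10⁻⁸ × 1.677×10⁻³ × (1071)⁴ = 121.7 W.

P ≈ 121.7 W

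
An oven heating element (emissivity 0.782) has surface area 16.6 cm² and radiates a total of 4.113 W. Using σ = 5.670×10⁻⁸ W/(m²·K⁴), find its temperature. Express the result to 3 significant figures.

Area A = 16.6 cm² = 1.66×10⁻³ m².
P = εσAT⁴ ⇒ T = (P/(εσA))^(1/4) = (4.113/(0.782×5.670×10⁻⁸×1.66×10⁻³))^(1/4) = 486 K.

T ≈ 486 K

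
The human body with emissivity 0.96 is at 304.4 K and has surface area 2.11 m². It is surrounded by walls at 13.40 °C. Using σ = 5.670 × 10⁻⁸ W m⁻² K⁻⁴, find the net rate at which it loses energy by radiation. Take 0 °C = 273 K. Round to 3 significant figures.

Net loss ≈ 213 W

Surroundings: T = 13.40 °C + 273 = 286.40 K.
Area A = 2.11 m².
Net radiated power P_net = εσA(T⁴ − T₀⁴) = 0.96×5.670×10⁻⁸×2.11×(304.4⁴ − 286.40⁴).
T⁴ − T₀⁴ = 8.58576×10⁹ − 6.72809×10⁹ = 1.85767×10⁹ K⁴, so P_net = 213 W.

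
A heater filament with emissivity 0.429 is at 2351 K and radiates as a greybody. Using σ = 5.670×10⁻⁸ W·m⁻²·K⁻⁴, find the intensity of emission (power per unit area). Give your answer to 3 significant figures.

I ≈ 7.43×10⁵ W/m²

Stefan–Boltzmann: I = εσT⁴ = 0.429 × 5.670×10⁻⁸ × (2351)⁴ = 7.43×10⁵ W/m².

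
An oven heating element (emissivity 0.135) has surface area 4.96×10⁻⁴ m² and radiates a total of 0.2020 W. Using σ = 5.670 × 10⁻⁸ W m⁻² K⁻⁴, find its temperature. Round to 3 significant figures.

T ≈ 480 K

Area A = 4.96×10⁻⁴ m².
P = εσAT⁴ ⇒ T = (P/(εσA))^(1/4) = (0.2020/(0.135×5.670×10⁻⁸×4.96×10⁻⁴))^(1/4) = 480 K.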